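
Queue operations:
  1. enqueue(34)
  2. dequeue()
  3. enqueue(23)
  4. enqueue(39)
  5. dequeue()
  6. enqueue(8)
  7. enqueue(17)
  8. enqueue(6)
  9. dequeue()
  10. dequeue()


enqueue(34) -> [34]
dequeue()->34, []
enqueue(23) -> [23]
enqueue(39) -> [23, 39]
dequeue()->23, [39]
enqueue(8) -> [39, 8]
enqueue(17) -> [39, 8, 17]
enqueue(6) -> [39, 8, 17, 6]
dequeue()->39, [8, 17, 6]
dequeue()->8, [17, 6]

Final queue: [17, 6]


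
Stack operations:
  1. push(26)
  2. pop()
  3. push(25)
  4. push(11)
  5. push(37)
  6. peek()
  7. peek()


push(26) -> [26]
pop()->26, []
push(25) -> [25]
push(11) -> [25, 11]
push(37) -> [25, 11, 37]
peek()->37
peek()->37

Final stack: [25, 11, 37]


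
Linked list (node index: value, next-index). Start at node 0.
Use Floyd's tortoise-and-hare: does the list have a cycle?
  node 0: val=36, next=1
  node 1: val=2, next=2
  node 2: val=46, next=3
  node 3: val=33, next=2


Floyd's tortoise (slow, +1) and hare (fast, +2):
  init: slow=0, fast=0
  step 1: slow=1, fast=2
  step 2: slow=2, fast=2
  slow == fast at node 2: cycle detected

Cycle: yes


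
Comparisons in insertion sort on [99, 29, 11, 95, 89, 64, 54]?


Algorithm: insertion sort
Input: [99, 29, 11, 95, 89, 64, 54]
Sorted: [11, 29, 54, 64, 89, 95, 99]

17


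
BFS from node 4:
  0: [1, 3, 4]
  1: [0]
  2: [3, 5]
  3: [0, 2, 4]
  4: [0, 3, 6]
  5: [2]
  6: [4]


Visit 4, enqueue [0, 3, 6]
Visit 0, enqueue [1]
Visit 3, enqueue [2]
Visit 6, enqueue []
Visit 1, enqueue []
Visit 2, enqueue [5]
Visit 5, enqueue []

BFS order: [4, 0, 3, 6, 1, 2, 5]


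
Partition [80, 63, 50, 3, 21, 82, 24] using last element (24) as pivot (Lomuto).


Pivot: 24
  3 <= 24: swap -> [3, 63, 50, 80, 21, 82, 24]
  21 <= 24: swap -> [3, 21, 50, 80, 63, 82, 24]
Place pivot at 2: [3, 21, 24, 80, 63, 82, 50]

Partitioned: [3, 21, 24, 80, 63, 82, 50]


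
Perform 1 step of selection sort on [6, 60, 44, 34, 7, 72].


Initial: [6, 60, 44, 34, 7, 72]
Step 1: min=6 at 0
  Swap: [6, 60, 44, 34, 7, 72]

After 1 step: [6, 60, 44, 34, 7, 72]


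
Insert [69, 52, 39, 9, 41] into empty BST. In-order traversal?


Insert 69: root
Insert 52: L from 69
Insert 39: L from 69 -> L from 52
Insert 9: L from 69 -> L from 52 -> L from 39
Insert 41: L from 69 -> L from 52 -> R from 39

In-order: [9, 39, 41, 52, 69]


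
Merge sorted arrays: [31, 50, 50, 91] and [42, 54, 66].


Take 31 from A
Take 42 from B
Take 50 from A
Take 50 from A
Take 54 from B
Take 66 from B

Merged: [31, 42, 50, 50, 54, 66, 91]


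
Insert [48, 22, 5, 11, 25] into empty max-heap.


Insert 48: [48]
Insert 22: [48, 22]
Insert 5: [48, 22, 5]
Insert 11: [48, 22, 5, 11]
Insert 25: [48, 25, 5, 11, 22]

Final heap: [48, 25, 5, 11, 22]


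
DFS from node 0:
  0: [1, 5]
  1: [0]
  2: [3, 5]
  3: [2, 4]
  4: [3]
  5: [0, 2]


Visit 0, push [5, 1]
Visit 1, push []
Visit 5, push [2]
Visit 2, push [3]
Visit 3, push [4]
Visit 4, push []

DFS order: [0, 1, 5, 2, 3, 4]


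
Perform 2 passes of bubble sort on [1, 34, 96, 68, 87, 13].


Initial: [1, 34, 96, 68, 87, 13]
Pass 1: [1, 34, 68, 87, 13, 96] (3 swaps)
Pass 2: [1, 34, 68, 13, 87, 96] (1 swaps)

After 2 passes: [1, 34, 68, 13, 87, 96]


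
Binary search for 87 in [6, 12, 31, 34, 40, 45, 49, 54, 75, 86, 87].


Step 1: lo=0, hi=10, mid=5, val=45
Step 2: lo=6, hi=10, mid=8, val=75
Step 3: lo=9, hi=10, mid=9, val=86
Step 4: lo=10, hi=10, mid=10, val=87

Found at index 10


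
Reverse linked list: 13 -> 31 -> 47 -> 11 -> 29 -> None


Step 1: curr=13, set curr.next=prev(None) | reversed so far: 13
Step 2: curr=31, set curr.next=prev(13) | reversed so far: 31 -> 13
Step 3: curr=47, set curr.next=prev(31) | reversed so far: 47 -> 31 -> 13
Step 4: curr=11, set curr.next=prev(47) | reversed so far: 11 -> 47 -> 31 -> 13
Step 5: curr=29, set curr.next=prev(11) | reversed so far: 29 -> 11 -> 47 -> 31 -> 13

29 -> 11 -> 47 -> 31 -> 13 -> None


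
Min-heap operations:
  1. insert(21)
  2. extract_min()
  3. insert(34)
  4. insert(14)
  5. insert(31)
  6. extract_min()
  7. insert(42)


insert(21) -> [21]
extract_min()->21, []
insert(34) -> [34]
insert(14) -> [14, 34]
insert(31) -> [14, 34, 31]
extract_min()->14, [31, 34]
insert(42) -> [31, 34, 42]

Final heap: [31, 34, 42]


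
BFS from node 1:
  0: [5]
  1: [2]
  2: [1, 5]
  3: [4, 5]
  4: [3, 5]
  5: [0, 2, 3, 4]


Visit 1, enqueue [2]
Visit 2, enqueue [5]
Visit 5, enqueue [0, 3, 4]
Visit 0, enqueue []
Visit 3, enqueue []
Visit 4, enqueue []

BFS order: [1, 2, 5, 0, 3, 4]


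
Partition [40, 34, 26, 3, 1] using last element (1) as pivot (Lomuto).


Pivot: 1
Place pivot at 0: [1, 34, 26, 3, 40]

Partitioned: [1, 34, 26, 3, 40]


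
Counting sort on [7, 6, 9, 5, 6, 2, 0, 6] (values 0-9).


Input: [7, 6, 9, 5, 6, 2, 0, 6]
Counts: [1, 0, 1, 0, 0, 1, 3, 1, 0, 1]

Sorted: [0, 2, 5, 6, 6, 6, 7, 9]


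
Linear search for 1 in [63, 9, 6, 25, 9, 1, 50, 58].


i=0: 63!=1
i=1: 9!=1
i=2: 6!=1
i=3: 25!=1
i=4: 9!=1
i=5: 1==1 found!

Found at 5, 6 comps


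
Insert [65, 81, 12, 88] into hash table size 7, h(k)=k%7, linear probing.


Insert 65: h=2 -> slot 2
Insert 81: h=4 -> slot 4
Insert 12: h=5 -> slot 5
Insert 88: h=4, 2 probes -> slot 6

Table: [None, None, 65, None, 81, 12, 88]


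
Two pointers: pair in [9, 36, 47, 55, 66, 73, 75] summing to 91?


lo=0(9)+hi=6(75)=84
lo=1(36)+hi=6(75)=111
lo=1(36)+hi=5(73)=109
lo=1(36)+hi=4(66)=102
lo=1(36)+hi=3(55)=91

Yes: 36+55=91


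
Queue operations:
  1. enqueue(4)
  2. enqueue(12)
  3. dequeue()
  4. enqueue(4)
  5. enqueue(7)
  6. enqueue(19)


enqueue(4) -> [4]
enqueue(12) -> [4, 12]
dequeue()->4, [12]
enqueue(4) -> [12, 4]
enqueue(7) -> [12, 4, 7]
enqueue(19) -> [12, 4, 7, 19]

Final queue: [12, 4, 7, 19]


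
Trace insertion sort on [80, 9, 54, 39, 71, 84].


Initial: [80, 9, 54, 39, 71, 84]
Insert 9: [9, 80, 54, 39, 71, 84]
Insert 54: [9, 54, 80, 39, 71, 84]
Insert 39: [9, 39, 54, 80, 71, 84]
Insert 71: [9, 39, 54, 71, 80, 84]
Insert 84: [9, 39, 54, 71, 80, 84]

Sorted: [9, 39, 54, 71, 80, 84]


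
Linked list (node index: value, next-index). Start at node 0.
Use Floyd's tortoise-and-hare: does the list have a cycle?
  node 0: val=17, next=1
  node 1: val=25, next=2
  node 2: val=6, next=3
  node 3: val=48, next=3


Floyd's tortoise (slow, +1) and hare (fast, +2):
  init: slow=0, fast=0
  step 1: slow=1, fast=2
  step 2: slow=2, fast=3
  step 3: slow=3, fast=3
  slow == fast at node 3: cycle detected

Cycle: yes


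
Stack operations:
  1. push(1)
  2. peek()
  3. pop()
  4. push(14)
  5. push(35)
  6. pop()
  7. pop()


push(1) -> [1]
peek()->1
pop()->1, []
push(14) -> [14]
push(35) -> [14, 35]
pop()->35, [14]
pop()->14, []

Final stack: []


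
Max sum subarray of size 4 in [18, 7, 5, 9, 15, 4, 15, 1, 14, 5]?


[0:4]: 39
[1:5]: 36
[2:6]: 33
[3:7]: 43
[4:8]: 35
[5:9]: 34
[6:10]: 35

Max: 43 at [3:7]


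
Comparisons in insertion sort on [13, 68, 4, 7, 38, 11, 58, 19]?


Algorithm: insertion sort
Input: [13, 68, 4, 7, 38, 11, 58, 19]
Sorted: [4, 7, 11, 13, 19, 38, 58, 68]

18


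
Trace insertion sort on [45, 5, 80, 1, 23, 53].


Initial: [45, 5, 80, 1, 23, 53]
Insert 5: [5, 45, 80, 1, 23, 53]
Insert 80: [5, 45, 80, 1, 23, 53]
Insert 1: [1, 5, 45, 80, 23, 53]
Insert 23: [1, 5, 23, 45, 80, 53]
Insert 53: [1, 5, 23, 45, 53, 80]

Sorted: [1, 5, 23, 45, 53, 80]


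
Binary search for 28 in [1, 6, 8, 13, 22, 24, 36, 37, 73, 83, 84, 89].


Step 1: lo=0, hi=11, mid=5, val=24
Step 2: lo=6, hi=11, mid=8, val=73
Step 3: lo=6, hi=7, mid=6, val=36

Not found


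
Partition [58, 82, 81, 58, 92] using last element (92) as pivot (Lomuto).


Pivot: 92
  58 <= 92: advance i (no swap)
  82 <= 92: advance i (no swap)
  81 <= 92: advance i (no swap)
  58 <= 92: advance i (no swap)
Place pivot at 4: [58, 82, 81, 58, 92]

Partitioned: [58, 82, 81, 58, 92]


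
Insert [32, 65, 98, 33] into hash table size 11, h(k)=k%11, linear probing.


Insert 32: h=10 -> slot 10
Insert 65: h=10, 1 probes -> slot 0
Insert 98: h=10, 2 probes -> slot 1
Insert 33: h=0, 2 probes -> slot 2

Table: [65, 98, 33, None, None, None, None, None, None, None, 32]


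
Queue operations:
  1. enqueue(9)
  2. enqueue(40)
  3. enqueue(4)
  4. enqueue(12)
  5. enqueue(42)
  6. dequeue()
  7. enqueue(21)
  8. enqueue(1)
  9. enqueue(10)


enqueue(9) -> [9]
enqueue(40) -> [9, 40]
enqueue(4) -> [9, 40, 4]
enqueue(12) -> [9, 40, 4, 12]
enqueue(42) -> [9, 40, 4, 12, 42]
dequeue()->9, [40, 4, 12, 42]
enqueue(21) -> [40, 4, 12, 42, 21]
enqueue(1) -> [40, 4, 12, 42, 21, 1]
enqueue(10) -> [40, 4, 12, 42, 21, 1, 10]

Final queue: [40, 4, 12, 42, 21, 1, 10]


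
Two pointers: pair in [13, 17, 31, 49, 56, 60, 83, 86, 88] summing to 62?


lo=0(13)+hi=8(88)=101
lo=0(13)+hi=7(86)=99
lo=0(13)+hi=6(83)=96
lo=0(13)+hi=5(60)=73
lo=0(13)+hi=4(56)=69
lo=0(13)+hi=3(49)=62

Yes: 13+49=62


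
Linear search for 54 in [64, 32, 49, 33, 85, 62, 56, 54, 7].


i=0: 64!=54
i=1: 32!=54
i=2: 49!=54
i=3: 33!=54
i=4: 85!=54
i=5: 62!=54
i=6: 56!=54
i=7: 54==54 found!

Found at 7, 8 comps


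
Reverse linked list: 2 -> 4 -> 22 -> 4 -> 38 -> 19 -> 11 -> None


Step 1: curr=2, set curr.next=prev(None) | reversed so far: 2
Step 2: curr=4, set curr.next=prev(2) | reversed so far: 4 -> 2
Step 3: curr=22, set curr.next=prev(4) | reversed so far: 22 -> 4 -> 2
Step 4: curr=4, set curr.next=prev(22) | reversed so far: 4 -> 22 -> 4 -> 2
Step 5: curr=38, set curr.next=prev(4) | reversed so far: 38 -> 4 -> 22 -> 4 -> 2
Step 6: curr=19, set curr.next=prev(38) | reversed so far: 19 -> 38 -> 4 -> 22 -> 4 -> 2
Step 7: curr=11, set curr.next=prev(19) | reversed so far: 11 -> 19 -> 38 -> 4 -> 22 -> 4 -> 2

11 -> 19 -> 38 -> 4 -> 22 -> 4 -> 2 -> None


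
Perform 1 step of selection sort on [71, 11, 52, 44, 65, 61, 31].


Initial: [71, 11, 52, 44, 65, 61, 31]
Step 1: min=11 at 1
  Swap: [11, 71, 52, 44, 65, 61, 31]

After 1 step: [11, 71, 52, 44, 65, 61, 31]


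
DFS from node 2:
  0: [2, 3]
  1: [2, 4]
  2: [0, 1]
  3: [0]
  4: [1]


Visit 2, push [1, 0]
Visit 0, push [3]
Visit 3, push []
Visit 1, push [4]
Visit 4, push []

DFS order: [2, 0, 3, 1, 4]


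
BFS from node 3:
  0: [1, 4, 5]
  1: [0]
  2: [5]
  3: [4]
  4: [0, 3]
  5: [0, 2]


Visit 3, enqueue [4]
Visit 4, enqueue [0]
Visit 0, enqueue [1, 5]
Visit 1, enqueue []
Visit 5, enqueue [2]
Visit 2, enqueue []

BFS order: [3, 4, 0, 1, 5, 2]


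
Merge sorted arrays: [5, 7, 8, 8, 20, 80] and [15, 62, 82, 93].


Take 5 from A
Take 7 from A
Take 8 from A
Take 8 from A
Take 15 from B
Take 20 from A
Take 62 from B
Take 80 from A

Merged: [5, 7, 8, 8, 15, 20, 62, 80, 82, 93]


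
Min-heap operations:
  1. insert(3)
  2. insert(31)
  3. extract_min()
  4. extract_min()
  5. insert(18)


insert(3) -> [3]
insert(31) -> [3, 31]
extract_min()->3, [31]
extract_min()->31, []
insert(18) -> [18]

Final heap: [18]


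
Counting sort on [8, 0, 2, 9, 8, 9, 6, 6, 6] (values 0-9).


Input: [8, 0, 2, 9, 8, 9, 6, 6, 6]
Counts: [1, 0, 1, 0, 0, 0, 3, 0, 2, 2]

Sorted: [0, 2, 6, 6, 6, 8, 8, 9, 9]


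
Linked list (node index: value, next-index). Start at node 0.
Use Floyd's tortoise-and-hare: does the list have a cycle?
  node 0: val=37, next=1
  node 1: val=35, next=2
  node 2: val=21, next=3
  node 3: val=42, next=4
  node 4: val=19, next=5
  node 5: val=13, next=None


Floyd's tortoise (slow, +1) and hare (fast, +2):
  init: slow=0, fast=0
  step 1: slow=1, fast=2
  step 2: slow=2, fast=4
  step 3: fast 4->5->None, no cycle

Cycle: no


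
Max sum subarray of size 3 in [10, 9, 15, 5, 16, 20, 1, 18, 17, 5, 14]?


[0:3]: 34
[1:4]: 29
[2:5]: 36
[3:6]: 41
[4:7]: 37
[5:8]: 39
[6:9]: 36
[7:10]: 40
[8:11]: 36

Max: 41 at [3:6]


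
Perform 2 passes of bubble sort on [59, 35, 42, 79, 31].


Initial: [59, 35, 42, 79, 31]
Pass 1: [35, 42, 59, 31, 79] (3 swaps)
Pass 2: [35, 42, 31, 59, 79] (1 swaps)

After 2 passes: [35, 42, 31, 59, 79]


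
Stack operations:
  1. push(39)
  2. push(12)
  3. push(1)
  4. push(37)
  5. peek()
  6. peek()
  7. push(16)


push(39) -> [39]
push(12) -> [39, 12]
push(1) -> [39, 12, 1]
push(37) -> [39, 12, 1, 37]
peek()->37
peek()->37
push(16) -> [39, 12, 1, 37, 16]

Final stack: [39, 12, 1, 37, 16]


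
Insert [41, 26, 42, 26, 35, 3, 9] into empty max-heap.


Insert 41: [41]
Insert 26: [41, 26]
Insert 42: [42, 26, 41]
Insert 26: [42, 26, 41, 26]
Insert 35: [42, 35, 41, 26, 26]
Insert 3: [42, 35, 41, 26, 26, 3]
Insert 9: [42, 35, 41, 26, 26, 3, 9]

Final heap: [42, 35, 41, 26, 26, 3, 9]


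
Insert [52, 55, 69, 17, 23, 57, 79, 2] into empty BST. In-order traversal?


Insert 52: root
Insert 55: R from 52
Insert 69: R from 52 -> R from 55
Insert 17: L from 52
Insert 23: L from 52 -> R from 17
Insert 57: R from 52 -> R from 55 -> L from 69
Insert 79: R from 52 -> R from 55 -> R from 69
Insert 2: L from 52 -> L from 17

In-order: [2, 17, 23, 52, 55, 57, 69, 79]


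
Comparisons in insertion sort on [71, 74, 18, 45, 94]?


Algorithm: insertion sort
Input: [71, 74, 18, 45, 94]
Sorted: [18, 45, 71, 74, 94]

7


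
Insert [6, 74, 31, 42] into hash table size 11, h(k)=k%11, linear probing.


Insert 6: h=6 -> slot 6
Insert 74: h=8 -> slot 8
Insert 31: h=9 -> slot 9
Insert 42: h=9, 1 probes -> slot 10

Table: [None, None, None, None, None, None, 6, None, 74, 31, 42]


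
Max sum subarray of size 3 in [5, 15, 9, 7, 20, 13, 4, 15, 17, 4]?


[0:3]: 29
[1:4]: 31
[2:5]: 36
[3:6]: 40
[4:7]: 37
[5:8]: 32
[6:9]: 36
[7:10]: 36

Max: 40 at [3:6]


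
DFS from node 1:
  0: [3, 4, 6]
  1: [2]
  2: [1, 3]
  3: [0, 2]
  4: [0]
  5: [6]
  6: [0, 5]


Visit 1, push [2]
Visit 2, push [3]
Visit 3, push [0]
Visit 0, push [6, 4]
Visit 4, push []
Visit 6, push [5]
Visit 5, push []

DFS order: [1, 2, 3, 0, 4, 6, 5]


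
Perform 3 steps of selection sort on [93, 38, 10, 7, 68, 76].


Initial: [93, 38, 10, 7, 68, 76]
Step 1: min=7 at 3
  Swap: [7, 38, 10, 93, 68, 76]
Step 2: min=10 at 2
  Swap: [7, 10, 38, 93, 68, 76]
Step 3: min=38 at 2
  Swap: [7, 10, 38, 93, 68, 76]

After 3 steps: [7, 10, 38, 93, 68, 76]


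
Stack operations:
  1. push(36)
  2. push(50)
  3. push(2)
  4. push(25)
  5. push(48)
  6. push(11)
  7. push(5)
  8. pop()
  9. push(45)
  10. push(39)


push(36) -> [36]
push(50) -> [36, 50]
push(2) -> [36, 50, 2]
push(25) -> [36, 50, 2, 25]
push(48) -> [36, 50, 2, 25, 48]
push(11) -> [36, 50, 2, 25, 48, 11]
push(5) -> [36, 50, 2, 25, 48, 11, 5]
pop()->5, [36, 50, 2, 25, 48, 11]
push(45) -> [36, 50, 2, 25, 48, 11, 45]
push(39) -> [36, 50, 2, 25, 48, 11, 45, 39]

Final stack: [36, 50, 2, 25, 48, 11, 45, 39]


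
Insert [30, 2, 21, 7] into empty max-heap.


Insert 30: [30]
Insert 2: [30, 2]
Insert 21: [30, 2, 21]
Insert 7: [30, 7, 21, 2]

Final heap: [30, 7, 21, 2]


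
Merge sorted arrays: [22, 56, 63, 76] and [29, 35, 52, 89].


Take 22 from A
Take 29 from B
Take 35 from B
Take 52 from B
Take 56 from A
Take 63 from A
Take 76 from A

Merged: [22, 29, 35, 52, 56, 63, 76, 89]


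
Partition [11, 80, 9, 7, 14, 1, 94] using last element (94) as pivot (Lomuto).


Pivot: 94
  11 <= 94: advance i (no swap)
  80 <= 94: advance i (no swap)
  9 <= 94: advance i (no swap)
  7 <= 94: advance i (no swap)
  14 <= 94: advance i (no swap)
  1 <= 94: advance i (no swap)
Place pivot at 6: [11, 80, 9, 7, 14, 1, 94]

Partitioned: [11, 80, 9, 7, 14, 1, 94]


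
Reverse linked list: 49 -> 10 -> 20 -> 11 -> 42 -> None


Step 1: curr=49, set curr.next=prev(None) | reversed so far: 49
Step 2: curr=10, set curr.next=prev(49) | reversed so far: 10 -> 49
Step 3: curr=20, set curr.next=prev(10) | reversed so far: 20 -> 10 -> 49
Step 4: curr=11, set curr.next=prev(20) | reversed so far: 11 -> 20 -> 10 -> 49
Step 5: curr=42, set curr.next=prev(11) | reversed so far: 42 -> 11 -> 20 -> 10 -> 49

42 -> 11 -> 20 -> 10 -> 49 -> None


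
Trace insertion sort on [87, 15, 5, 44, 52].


Initial: [87, 15, 5, 44, 52]
Insert 15: [15, 87, 5, 44, 52]
Insert 5: [5, 15, 87, 44, 52]
Insert 44: [5, 15, 44, 87, 52]
Insert 52: [5, 15, 44, 52, 87]

Sorted: [5, 15, 44, 52, 87]


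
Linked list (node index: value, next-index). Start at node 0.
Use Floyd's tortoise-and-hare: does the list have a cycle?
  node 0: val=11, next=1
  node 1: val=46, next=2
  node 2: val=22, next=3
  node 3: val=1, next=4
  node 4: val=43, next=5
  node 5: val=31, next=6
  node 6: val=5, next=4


Floyd's tortoise (slow, +1) and hare (fast, +2):
  init: slow=0, fast=0
  step 1: slow=1, fast=2
  step 2: slow=2, fast=4
  step 3: slow=3, fast=6
  step 4: slow=4, fast=5
  step 5: slow=5, fast=4
  step 6: slow=6, fast=6
  slow == fast at node 6: cycle detected

Cycle: yes


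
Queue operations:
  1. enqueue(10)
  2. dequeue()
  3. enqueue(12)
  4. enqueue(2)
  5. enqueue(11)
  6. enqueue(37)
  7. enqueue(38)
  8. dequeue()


enqueue(10) -> [10]
dequeue()->10, []
enqueue(12) -> [12]
enqueue(2) -> [12, 2]
enqueue(11) -> [12, 2, 11]
enqueue(37) -> [12, 2, 11, 37]
enqueue(38) -> [12, 2, 11, 37, 38]
dequeue()->12, [2, 11, 37, 38]

Final queue: [2, 11, 37, 38]


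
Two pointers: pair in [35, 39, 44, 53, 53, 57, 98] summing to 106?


lo=0(35)+hi=6(98)=133
lo=0(35)+hi=5(57)=92
lo=1(39)+hi=5(57)=96
lo=2(44)+hi=5(57)=101
lo=3(53)+hi=5(57)=110
lo=3(53)+hi=4(53)=106

Yes: 53+53=106


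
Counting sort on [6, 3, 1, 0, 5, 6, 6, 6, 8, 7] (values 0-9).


Input: [6, 3, 1, 0, 5, 6, 6, 6, 8, 7]
Counts: [1, 1, 0, 1, 0, 1, 4, 1, 1, 0]

Sorted: [0, 1, 3, 5, 6, 6, 6, 6, 7, 8]


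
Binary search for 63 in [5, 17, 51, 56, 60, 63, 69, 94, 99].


Step 1: lo=0, hi=8, mid=4, val=60
Step 2: lo=5, hi=8, mid=6, val=69
Step 3: lo=5, hi=5, mid=5, val=63

Found at index 5


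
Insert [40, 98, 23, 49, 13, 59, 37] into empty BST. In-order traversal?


Insert 40: root
Insert 98: R from 40
Insert 23: L from 40
Insert 49: R from 40 -> L from 98
Insert 13: L from 40 -> L from 23
Insert 59: R from 40 -> L from 98 -> R from 49
Insert 37: L from 40 -> R from 23

In-order: [13, 23, 37, 40, 49, 59, 98]


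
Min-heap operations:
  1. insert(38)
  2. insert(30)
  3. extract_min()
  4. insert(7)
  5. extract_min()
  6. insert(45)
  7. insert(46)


insert(38) -> [38]
insert(30) -> [30, 38]
extract_min()->30, [38]
insert(7) -> [7, 38]
extract_min()->7, [38]
insert(45) -> [38, 45]
insert(46) -> [38, 45, 46]

Final heap: [38, 45, 46]


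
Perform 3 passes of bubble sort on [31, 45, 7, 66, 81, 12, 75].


Initial: [31, 45, 7, 66, 81, 12, 75]
Pass 1: [31, 7, 45, 66, 12, 75, 81] (3 swaps)
Pass 2: [7, 31, 45, 12, 66, 75, 81] (2 swaps)
Pass 3: [7, 31, 12, 45, 66, 75, 81] (1 swaps)

After 3 passes: [7, 31, 12, 45, 66, 75, 81]


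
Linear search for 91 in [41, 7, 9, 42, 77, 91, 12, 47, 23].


i=0: 41!=91
i=1: 7!=91
i=2: 9!=91
i=3: 42!=91
i=4: 77!=91
i=5: 91==91 found!

Found at 5, 6 comps


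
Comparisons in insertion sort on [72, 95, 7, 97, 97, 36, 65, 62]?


Algorithm: insertion sort
Input: [72, 95, 7, 97, 97, 36, 65, 62]
Sorted: [7, 36, 62, 65, 72, 95, 97, 97]

21


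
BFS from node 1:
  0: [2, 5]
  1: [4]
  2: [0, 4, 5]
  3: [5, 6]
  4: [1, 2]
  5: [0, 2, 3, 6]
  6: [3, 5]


Visit 1, enqueue [4]
Visit 4, enqueue [2]
Visit 2, enqueue [0, 5]
Visit 0, enqueue []
Visit 5, enqueue [3, 6]
Visit 3, enqueue []
Visit 6, enqueue []

BFS order: [1, 4, 2, 0, 5, 3, 6]


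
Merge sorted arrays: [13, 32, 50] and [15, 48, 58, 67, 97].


Take 13 from A
Take 15 from B
Take 32 from A
Take 48 from B
Take 50 from A

Merged: [13, 15, 32, 48, 50, 58, 67, 97]


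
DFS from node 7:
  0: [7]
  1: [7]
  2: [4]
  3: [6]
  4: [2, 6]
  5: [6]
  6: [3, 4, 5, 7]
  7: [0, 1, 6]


Visit 7, push [6, 1, 0]
Visit 0, push []
Visit 1, push []
Visit 6, push [5, 4, 3]
Visit 3, push []
Visit 4, push [2]
Visit 2, push []
Visit 5, push []

DFS order: [7, 0, 1, 6, 3, 4, 2, 5]


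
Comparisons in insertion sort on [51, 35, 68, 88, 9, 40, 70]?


Algorithm: insertion sort
Input: [51, 35, 68, 88, 9, 40, 70]
Sorted: [9, 35, 40, 51, 68, 70, 88]

13


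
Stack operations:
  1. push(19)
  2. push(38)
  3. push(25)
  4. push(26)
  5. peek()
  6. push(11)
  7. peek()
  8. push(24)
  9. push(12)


push(19) -> [19]
push(38) -> [19, 38]
push(25) -> [19, 38, 25]
push(26) -> [19, 38, 25, 26]
peek()->26
push(11) -> [19, 38, 25, 26, 11]
peek()->11
push(24) -> [19, 38, 25, 26, 11, 24]
push(12) -> [19, 38, 25, 26, 11, 24, 12]

Final stack: [19, 38, 25, 26, 11, 24, 12]


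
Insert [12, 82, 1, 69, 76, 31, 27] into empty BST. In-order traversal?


Insert 12: root
Insert 82: R from 12
Insert 1: L from 12
Insert 69: R from 12 -> L from 82
Insert 76: R from 12 -> L from 82 -> R from 69
Insert 31: R from 12 -> L from 82 -> L from 69
Insert 27: R from 12 -> L from 82 -> L from 69 -> L from 31

In-order: [1, 12, 27, 31, 69, 76, 82]


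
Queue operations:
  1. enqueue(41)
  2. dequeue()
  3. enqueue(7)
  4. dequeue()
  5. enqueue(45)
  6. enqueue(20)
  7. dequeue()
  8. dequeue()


enqueue(41) -> [41]
dequeue()->41, []
enqueue(7) -> [7]
dequeue()->7, []
enqueue(45) -> [45]
enqueue(20) -> [45, 20]
dequeue()->45, [20]
dequeue()->20, []

Final queue: []


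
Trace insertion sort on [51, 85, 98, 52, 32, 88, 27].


Initial: [51, 85, 98, 52, 32, 88, 27]
Insert 85: [51, 85, 98, 52, 32, 88, 27]
Insert 98: [51, 85, 98, 52, 32, 88, 27]
Insert 52: [51, 52, 85, 98, 32, 88, 27]
Insert 32: [32, 51, 52, 85, 98, 88, 27]
Insert 88: [32, 51, 52, 85, 88, 98, 27]
Insert 27: [27, 32, 51, 52, 85, 88, 98]

Sorted: [27, 32, 51, 52, 85, 88, 98]


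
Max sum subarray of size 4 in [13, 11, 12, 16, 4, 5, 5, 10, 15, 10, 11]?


[0:4]: 52
[1:5]: 43
[2:6]: 37
[3:7]: 30
[4:8]: 24
[5:9]: 35
[6:10]: 40
[7:11]: 46

Max: 52 at [0:4]


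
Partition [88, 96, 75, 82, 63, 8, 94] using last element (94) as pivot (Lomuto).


Pivot: 94
  88 <= 94: advance i (no swap)
  75 <= 94: swap -> [88, 75, 96, 82, 63, 8, 94]
  82 <= 94: swap -> [88, 75, 82, 96, 63, 8, 94]
  63 <= 94: swap -> [88, 75, 82, 63, 96, 8, 94]
  8 <= 94: swap -> [88, 75, 82, 63, 8, 96, 94]
Place pivot at 5: [88, 75, 82, 63, 8, 94, 96]

Partitioned: [88, 75, 82, 63, 8, 94, 96]


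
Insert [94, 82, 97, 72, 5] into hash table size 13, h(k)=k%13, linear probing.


Insert 94: h=3 -> slot 3
Insert 82: h=4 -> slot 4
Insert 97: h=6 -> slot 6
Insert 72: h=7 -> slot 7
Insert 5: h=5 -> slot 5

Table: [None, None, None, 94, 82, 5, 97, 72, None, None, None, None, None]


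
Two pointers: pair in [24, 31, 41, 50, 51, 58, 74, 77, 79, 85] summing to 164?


lo=0(24)+hi=9(85)=109
lo=1(31)+hi=9(85)=116
lo=2(41)+hi=9(85)=126
lo=3(50)+hi=9(85)=135
lo=4(51)+hi=9(85)=136
lo=5(58)+hi=9(85)=143
lo=6(74)+hi=9(85)=159
lo=7(77)+hi=9(85)=162
lo=8(79)+hi=9(85)=164

Yes: 79+85=164


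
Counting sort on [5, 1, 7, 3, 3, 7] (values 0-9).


Input: [5, 1, 7, 3, 3, 7]
Counts: [0, 1, 0, 2, 0, 1, 0, 2, 0, 0]

Sorted: [1, 3, 3, 5, 7, 7]


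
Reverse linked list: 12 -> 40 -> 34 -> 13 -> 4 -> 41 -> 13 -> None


Step 1: curr=12, set curr.next=prev(None) | reversed so far: 12
Step 2: curr=40, set curr.next=prev(12) | reversed so far: 40 -> 12
Step 3: curr=34, set curr.next=prev(40) | reversed so far: 34 -> 40 -> 12
Step 4: curr=13, set curr.next=prev(34) | reversed so far: 13 -> 34 -> 40 -> 12
Step 5: curr=4, set curr.next=prev(13) | reversed so far: 4 -> 13 -> 34 -> 40 -> 12
Step 6: curr=41, set curr.next=prev(4) | reversed so far: 41 -> 4 -> 13 -> 34 -> 40 -> 12
Step 7: curr=13, set curr.next=prev(41) | reversed so far: 13 -> 41 -> 4 -> 13 -> 34 -> 40 -> 12

13 -> 41 -> 4 -> 13 -> 34 -> 40 -> 12 -> None


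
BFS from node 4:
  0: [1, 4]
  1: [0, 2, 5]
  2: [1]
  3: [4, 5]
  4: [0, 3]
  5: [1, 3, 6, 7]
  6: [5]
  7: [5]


Visit 4, enqueue [0, 3]
Visit 0, enqueue [1]
Visit 3, enqueue [5]
Visit 1, enqueue [2]
Visit 5, enqueue [6, 7]
Visit 2, enqueue []
Visit 6, enqueue []
Visit 7, enqueue []

BFS order: [4, 0, 3, 1, 5, 2, 6, 7]


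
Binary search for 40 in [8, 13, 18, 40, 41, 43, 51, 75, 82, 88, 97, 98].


Step 1: lo=0, hi=11, mid=5, val=43
Step 2: lo=0, hi=4, mid=2, val=18
Step 3: lo=3, hi=4, mid=3, val=40

Found at index 3


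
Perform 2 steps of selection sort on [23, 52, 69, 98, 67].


Initial: [23, 52, 69, 98, 67]
Step 1: min=23 at 0
  Swap: [23, 52, 69, 98, 67]
Step 2: min=52 at 1
  Swap: [23, 52, 69, 98, 67]

After 2 steps: [23, 52, 69, 98, 67]


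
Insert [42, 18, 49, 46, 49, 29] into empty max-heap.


Insert 42: [42]
Insert 18: [42, 18]
Insert 49: [49, 18, 42]
Insert 46: [49, 46, 42, 18]
Insert 49: [49, 49, 42, 18, 46]
Insert 29: [49, 49, 42, 18, 46, 29]

Final heap: [49, 49, 42, 18, 46, 29]


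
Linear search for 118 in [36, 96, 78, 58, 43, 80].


i=0: 36!=118
i=1: 96!=118
i=2: 78!=118
i=3: 58!=118
i=4: 43!=118
i=5: 80!=118

Not found, 6 comps


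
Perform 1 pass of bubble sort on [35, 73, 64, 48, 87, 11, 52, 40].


Initial: [35, 73, 64, 48, 87, 11, 52, 40]
Pass 1: [35, 64, 48, 73, 11, 52, 40, 87] (5 swaps)

After 1 pass: [35, 64, 48, 73, 11, 52, 40, 87]


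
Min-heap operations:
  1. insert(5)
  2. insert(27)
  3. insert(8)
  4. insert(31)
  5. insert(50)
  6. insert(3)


insert(5) -> [5]
insert(27) -> [5, 27]
insert(8) -> [5, 27, 8]
insert(31) -> [5, 27, 8, 31]
insert(50) -> [5, 27, 8, 31, 50]
insert(3) -> [3, 27, 5, 31, 50, 8]

Final heap: [3, 27, 5, 31, 50, 8]


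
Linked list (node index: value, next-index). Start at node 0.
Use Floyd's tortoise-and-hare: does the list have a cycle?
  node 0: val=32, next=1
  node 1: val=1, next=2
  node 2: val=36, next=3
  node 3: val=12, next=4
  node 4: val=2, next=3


Floyd's tortoise (slow, +1) and hare (fast, +2):
  init: slow=0, fast=0
  step 1: slow=1, fast=2
  step 2: slow=2, fast=4
  step 3: slow=3, fast=4
  step 4: slow=4, fast=4
  slow == fast at node 4: cycle detected

Cycle: yes


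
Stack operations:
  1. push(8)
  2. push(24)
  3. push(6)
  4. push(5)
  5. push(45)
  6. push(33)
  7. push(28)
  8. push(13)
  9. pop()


push(8) -> [8]
push(24) -> [8, 24]
push(6) -> [8, 24, 6]
push(5) -> [8, 24, 6, 5]
push(45) -> [8, 24, 6, 5, 45]
push(33) -> [8, 24, 6, 5, 45, 33]
push(28) -> [8, 24, 6, 5, 45, 33, 28]
push(13) -> [8, 24, 6, 5, 45, 33, 28, 13]
pop()->13, [8, 24, 6, 5, 45, 33, 28]

Final stack: [8, 24, 6, 5, 45, 33, 28]


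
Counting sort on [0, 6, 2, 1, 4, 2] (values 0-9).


Input: [0, 6, 2, 1, 4, 2]
Counts: [1, 1, 2, 0, 1, 0, 1, 0, 0, 0]

Sorted: [0, 1, 2, 2, 4, 6]


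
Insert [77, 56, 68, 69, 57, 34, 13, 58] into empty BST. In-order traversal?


Insert 77: root
Insert 56: L from 77
Insert 68: L from 77 -> R from 56
Insert 69: L from 77 -> R from 56 -> R from 68
Insert 57: L from 77 -> R from 56 -> L from 68
Insert 34: L from 77 -> L from 56
Insert 13: L from 77 -> L from 56 -> L from 34
Insert 58: L from 77 -> R from 56 -> L from 68 -> R from 57

In-order: [13, 34, 56, 57, 58, 68, 69, 77]


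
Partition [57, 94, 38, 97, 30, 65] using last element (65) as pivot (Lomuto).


Pivot: 65
  57 <= 65: advance i (no swap)
  38 <= 65: swap -> [57, 38, 94, 97, 30, 65]
  30 <= 65: swap -> [57, 38, 30, 97, 94, 65]
Place pivot at 3: [57, 38, 30, 65, 94, 97]

Partitioned: [57, 38, 30, 65, 94, 97]


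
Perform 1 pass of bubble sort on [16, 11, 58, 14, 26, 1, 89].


Initial: [16, 11, 58, 14, 26, 1, 89]
Pass 1: [11, 16, 14, 26, 1, 58, 89] (4 swaps)

After 1 pass: [11, 16, 14, 26, 1, 58, 89]


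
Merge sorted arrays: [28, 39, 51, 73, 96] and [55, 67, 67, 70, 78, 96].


Take 28 from A
Take 39 from A
Take 51 from A
Take 55 from B
Take 67 from B
Take 67 from B
Take 70 from B
Take 73 from A
Take 78 from B
Take 96 from A

Merged: [28, 39, 51, 55, 67, 67, 70, 73, 78, 96, 96]


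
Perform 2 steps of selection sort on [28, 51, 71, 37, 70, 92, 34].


Initial: [28, 51, 71, 37, 70, 92, 34]
Step 1: min=28 at 0
  Swap: [28, 51, 71, 37, 70, 92, 34]
Step 2: min=34 at 6
  Swap: [28, 34, 71, 37, 70, 92, 51]

After 2 steps: [28, 34, 71, 37, 70, 92, 51]


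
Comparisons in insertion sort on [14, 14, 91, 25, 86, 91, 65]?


Algorithm: insertion sort
Input: [14, 14, 91, 25, 86, 91, 65]
Sorted: [14, 14, 25, 65, 86, 91, 91]

11


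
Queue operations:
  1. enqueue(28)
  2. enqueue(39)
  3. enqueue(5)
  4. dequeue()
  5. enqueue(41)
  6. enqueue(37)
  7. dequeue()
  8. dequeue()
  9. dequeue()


enqueue(28) -> [28]
enqueue(39) -> [28, 39]
enqueue(5) -> [28, 39, 5]
dequeue()->28, [39, 5]
enqueue(41) -> [39, 5, 41]
enqueue(37) -> [39, 5, 41, 37]
dequeue()->39, [5, 41, 37]
dequeue()->5, [41, 37]
dequeue()->41, [37]

Final queue: [37]


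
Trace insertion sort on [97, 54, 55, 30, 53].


Initial: [97, 54, 55, 30, 53]
Insert 54: [54, 97, 55, 30, 53]
Insert 55: [54, 55, 97, 30, 53]
Insert 30: [30, 54, 55, 97, 53]
Insert 53: [30, 53, 54, 55, 97]

Sorted: [30, 53, 54, 55, 97]


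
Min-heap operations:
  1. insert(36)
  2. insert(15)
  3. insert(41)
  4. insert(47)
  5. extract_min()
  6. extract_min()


insert(36) -> [36]
insert(15) -> [15, 36]
insert(41) -> [15, 36, 41]
insert(47) -> [15, 36, 41, 47]
extract_min()->15, [36, 47, 41]
extract_min()->36, [41, 47]

Final heap: [41, 47]


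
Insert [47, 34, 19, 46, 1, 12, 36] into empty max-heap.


Insert 47: [47]
Insert 34: [47, 34]
Insert 19: [47, 34, 19]
Insert 46: [47, 46, 19, 34]
Insert 1: [47, 46, 19, 34, 1]
Insert 12: [47, 46, 19, 34, 1, 12]
Insert 36: [47, 46, 36, 34, 1, 12, 19]

Final heap: [47, 46, 36, 34, 1, 12, 19]


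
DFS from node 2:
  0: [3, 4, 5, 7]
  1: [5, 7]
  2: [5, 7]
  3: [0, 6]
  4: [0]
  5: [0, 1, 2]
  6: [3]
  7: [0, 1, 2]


Visit 2, push [7, 5]
Visit 5, push [1, 0]
Visit 0, push [7, 4, 3]
Visit 3, push [6]
Visit 6, push []
Visit 4, push []
Visit 7, push [1]
Visit 1, push []

DFS order: [2, 5, 0, 3, 6, 4, 7, 1]


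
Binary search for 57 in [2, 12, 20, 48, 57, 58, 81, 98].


Step 1: lo=0, hi=7, mid=3, val=48
Step 2: lo=4, hi=7, mid=5, val=58
Step 3: lo=4, hi=4, mid=4, val=57

Found at index 4


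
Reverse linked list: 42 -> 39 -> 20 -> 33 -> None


Step 1: curr=42, set curr.next=prev(None) | reversed so far: 42
Step 2: curr=39, set curr.next=prev(42) | reversed so far: 39 -> 42
Step 3: curr=20, set curr.next=prev(39) | reversed so far: 20 -> 39 -> 42
Step 4: curr=33, set curr.next=prev(20) | reversed so far: 33 -> 20 -> 39 -> 42

33 -> 20 -> 39 -> 42 -> None


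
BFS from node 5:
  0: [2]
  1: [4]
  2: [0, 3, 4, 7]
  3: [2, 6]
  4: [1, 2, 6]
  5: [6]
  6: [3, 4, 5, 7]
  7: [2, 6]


Visit 5, enqueue [6]
Visit 6, enqueue [3, 4, 7]
Visit 3, enqueue [2]
Visit 4, enqueue [1]
Visit 7, enqueue []
Visit 2, enqueue [0]
Visit 1, enqueue []
Visit 0, enqueue []

BFS order: [5, 6, 3, 4, 7, 2, 1, 0]


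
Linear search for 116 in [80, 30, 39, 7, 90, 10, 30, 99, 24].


i=0: 80!=116
i=1: 30!=116
i=2: 39!=116
i=3: 7!=116
i=4: 90!=116
i=5: 10!=116
i=6: 30!=116
i=7: 99!=116
i=8: 24!=116

Not found, 9 comps


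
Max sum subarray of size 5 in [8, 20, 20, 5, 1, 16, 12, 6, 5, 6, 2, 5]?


[0:5]: 54
[1:6]: 62
[2:7]: 54
[3:8]: 40
[4:9]: 40
[5:10]: 45
[6:11]: 31
[7:12]: 24

Max: 62 at [1:6]


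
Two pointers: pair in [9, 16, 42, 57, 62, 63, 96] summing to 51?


lo=0(9)+hi=6(96)=105
lo=0(9)+hi=5(63)=72
lo=0(9)+hi=4(62)=71
lo=0(9)+hi=3(57)=66
lo=0(9)+hi=2(42)=51

Yes: 9+42=51


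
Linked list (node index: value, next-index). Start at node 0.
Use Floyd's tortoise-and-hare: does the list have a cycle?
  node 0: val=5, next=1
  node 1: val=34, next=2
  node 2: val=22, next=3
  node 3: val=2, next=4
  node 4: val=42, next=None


Floyd's tortoise (slow, +1) and hare (fast, +2):
  init: slow=0, fast=0
  step 1: slow=1, fast=2
  step 2: slow=2, fast=4
  step 3: fast -> None, no cycle

Cycle: no


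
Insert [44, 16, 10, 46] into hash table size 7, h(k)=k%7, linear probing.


Insert 44: h=2 -> slot 2
Insert 16: h=2, 1 probes -> slot 3
Insert 10: h=3, 1 probes -> slot 4
Insert 46: h=4, 1 probes -> slot 5

Table: [None, None, 44, 16, 10, 46, None]


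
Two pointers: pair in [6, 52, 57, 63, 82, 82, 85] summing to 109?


lo=0(6)+hi=6(85)=91
lo=1(52)+hi=6(85)=137
lo=1(52)+hi=5(82)=134
lo=1(52)+hi=4(82)=134
lo=1(52)+hi=3(63)=115
lo=1(52)+hi=2(57)=109

Yes: 52+57=109


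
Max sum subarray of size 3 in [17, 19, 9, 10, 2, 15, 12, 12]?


[0:3]: 45
[1:4]: 38
[2:5]: 21
[3:6]: 27
[4:7]: 29
[5:8]: 39

Max: 45 at [0:3]


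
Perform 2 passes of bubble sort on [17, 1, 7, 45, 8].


Initial: [17, 1, 7, 45, 8]
Pass 1: [1, 7, 17, 8, 45] (3 swaps)
Pass 2: [1, 7, 8, 17, 45] (1 swaps)

After 2 passes: [1, 7, 8, 17, 45]


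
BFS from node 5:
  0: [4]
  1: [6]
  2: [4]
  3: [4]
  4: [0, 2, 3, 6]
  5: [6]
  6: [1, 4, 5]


Visit 5, enqueue [6]
Visit 6, enqueue [1, 4]
Visit 1, enqueue []
Visit 4, enqueue [0, 2, 3]
Visit 0, enqueue []
Visit 2, enqueue []
Visit 3, enqueue []

BFS order: [5, 6, 1, 4, 0, 2, 3]


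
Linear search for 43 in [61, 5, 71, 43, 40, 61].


i=0: 61!=43
i=1: 5!=43
i=2: 71!=43
i=3: 43==43 found!

Found at 3, 4 comps


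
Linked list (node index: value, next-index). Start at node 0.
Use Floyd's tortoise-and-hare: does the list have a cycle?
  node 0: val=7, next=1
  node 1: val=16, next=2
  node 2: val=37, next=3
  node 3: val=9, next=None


Floyd's tortoise (slow, +1) and hare (fast, +2):
  init: slow=0, fast=0
  step 1: slow=1, fast=2
  step 2: fast 2->3->None, no cycle

Cycle: no


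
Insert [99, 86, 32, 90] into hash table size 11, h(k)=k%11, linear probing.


Insert 99: h=0 -> slot 0
Insert 86: h=9 -> slot 9
Insert 32: h=10 -> slot 10
Insert 90: h=2 -> slot 2

Table: [99, None, 90, None, None, None, None, None, None, 86, 32]


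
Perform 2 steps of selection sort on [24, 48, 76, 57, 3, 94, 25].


Initial: [24, 48, 76, 57, 3, 94, 25]
Step 1: min=3 at 4
  Swap: [3, 48, 76, 57, 24, 94, 25]
Step 2: min=24 at 4
  Swap: [3, 24, 76, 57, 48, 94, 25]

After 2 steps: [3, 24, 76, 57, 48, 94, 25]


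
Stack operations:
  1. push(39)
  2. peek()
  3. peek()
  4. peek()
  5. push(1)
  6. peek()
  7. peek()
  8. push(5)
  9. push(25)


push(39) -> [39]
peek()->39
peek()->39
peek()->39
push(1) -> [39, 1]
peek()->1
peek()->1
push(5) -> [39, 1, 5]
push(25) -> [39, 1, 5, 25]

Final stack: [39, 1, 5, 25]


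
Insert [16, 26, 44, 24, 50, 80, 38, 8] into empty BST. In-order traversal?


Insert 16: root
Insert 26: R from 16
Insert 44: R from 16 -> R from 26
Insert 24: R from 16 -> L from 26
Insert 50: R from 16 -> R from 26 -> R from 44
Insert 80: R from 16 -> R from 26 -> R from 44 -> R from 50
Insert 38: R from 16 -> R from 26 -> L from 44
Insert 8: L from 16

In-order: [8, 16, 24, 26, 38, 44, 50, 80]


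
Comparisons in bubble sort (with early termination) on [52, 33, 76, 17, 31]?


Algorithm: bubble sort (with early termination)
Input: [52, 33, 76, 17, 31]
Sorted: [17, 31, 33, 52, 76]

10


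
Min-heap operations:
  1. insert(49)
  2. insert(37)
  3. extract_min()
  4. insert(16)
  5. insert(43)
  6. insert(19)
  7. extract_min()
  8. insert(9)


insert(49) -> [49]
insert(37) -> [37, 49]
extract_min()->37, [49]
insert(16) -> [16, 49]
insert(43) -> [16, 49, 43]
insert(19) -> [16, 19, 43, 49]
extract_min()->16, [19, 49, 43]
insert(9) -> [9, 19, 43, 49]

Final heap: [9, 19, 43, 49]


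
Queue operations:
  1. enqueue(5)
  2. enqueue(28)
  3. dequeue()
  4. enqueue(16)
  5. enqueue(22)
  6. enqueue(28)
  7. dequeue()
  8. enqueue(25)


enqueue(5) -> [5]
enqueue(28) -> [5, 28]
dequeue()->5, [28]
enqueue(16) -> [28, 16]
enqueue(22) -> [28, 16, 22]
enqueue(28) -> [28, 16, 22, 28]
dequeue()->28, [16, 22, 28]
enqueue(25) -> [16, 22, 28, 25]

Final queue: [16, 22, 28, 25]


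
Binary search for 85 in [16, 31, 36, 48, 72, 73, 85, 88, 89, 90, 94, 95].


Step 1: lo=0, hi=11, mid=5, val=73
Step 2: lo=6, hi=11, mid=8, val=89
Step 3: lo=6, hi=7, mid=6, val=85

Found at index 6


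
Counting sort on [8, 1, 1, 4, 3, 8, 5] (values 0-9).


Input: [8, 1, 1, 4, 3, 8, 5]
Counts: [0, 2, 0, 1, 1, 1, 0, 0, 2, 0]

Sorted: [1, 1, 3, 4, 5, 8, 8]


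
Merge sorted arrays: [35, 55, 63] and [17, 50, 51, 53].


Take 17 from B
Take 35 from A
Take 50 from B
Take 51 from B
Take 53 from B

Merged: [17, 35, 50, 51, 53, 55, 63]


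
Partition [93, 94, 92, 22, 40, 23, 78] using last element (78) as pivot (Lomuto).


Pivot: 78
  22 <= 78: swap -> [22, 94, 92, 93, 40, 23, 78]
  40 <= 78: swap -> [22, 40, 92, 93, 94, 23, 78]
  23 <= 78: swap -> [22, 40, 23, 93, 94, 92, 78]
Place pivot at 3: [22, 40, 23, 78, 94, 92, 93]

Partitioned: [22, 40, 23, 78, 94, 92, 93]


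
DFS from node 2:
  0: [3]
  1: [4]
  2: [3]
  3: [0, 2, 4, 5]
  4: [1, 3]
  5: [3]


Visit 2, push [3]
Visit 3, push [5, 4, 0]
Visit 0, push []
Visit 4, push [1]
Visit 1, push []
Visit 5, push []

DFS order: [2, 3, 0, 4, 1, 5]


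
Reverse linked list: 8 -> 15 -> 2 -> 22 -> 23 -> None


Step 1: curr=8, set curr.next=prev(None) | reversed so far: 8
Step 2: curr=15, set curr.next=prev(8) | reversed so far: 15 -> 8
Step 3: curr=2, set curr.next=prev(15) | reversed so far: 2 -> 15 -> 8
Step 4: curr=22, set curr.next=prev(2) | reversed so far: 22 -> 2 -> 15 -> 8
Step 5: curr=23, set curr.next=prev(22) | reversed so far: 23 -> 22 -> 2 -> 15 -> 8

23 -> 22 -> 2 -> 15 -> 8 -> None


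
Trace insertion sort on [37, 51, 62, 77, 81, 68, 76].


Initial: [37, 51, 62, 77, 81, 68, 76]
Insert 51: [37, 51, 62, 77, 81, 68, 76]
Insert 62: [37, 51, 62, 77, 81, 68, 76]
Insert 77: [37, 51, 62, 77, 81, 68, 76]
Insert 81: [37, 51, 62, 77, 81, 68, 76]
Insert 68: [37, 51, 62, 68, 77, 81, 76]
Insert 76: [37, 51, 62, 68, 76, 77, 81]

Sorted: [37, 51, 62, 68, 76, 77, 81]


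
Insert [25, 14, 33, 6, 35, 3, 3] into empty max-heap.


Insert 25: [25]
Insert 14: [25, 14]
Insert 33: [33, 14, 25]
Insert 6: [33, 14, 25, 6]
Insert 35: [35, 33, 25, 6, 14]
Insert 3: [35, 33, 25, 6, 14, 3]
Insert 3: [35, 33, 25, 6, 14, 3, 3]

Final heap: [35, 33, 25, 6, 14, 3, 3]


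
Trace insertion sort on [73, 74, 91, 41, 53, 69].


Initial: [73, 74, 91, 41, 53, 69]
Insert 74: [73, 74, 91, 41, 53, 69]
Insert 91: [73, 74, 91, 41, 53, 69]
Insert 41: [41, 73, 74, 91, 53, 69]
Insert 53: [41, 53, 73, 74, 91, 69]
Insert 69: [41, 53, 69, 73, 74, 91]

Sorted: [41, 53, 69, 73, 74, 91]


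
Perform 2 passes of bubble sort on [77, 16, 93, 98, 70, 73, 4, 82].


Initial: [77, 16, 93, 98, 70, 73, 4, 82]
Pass 1: [16, 77, 93, 70, 73, 4, 82, 98] (5 swaps)
Pass 2: [16, 77, 70, 73, 4, 82, 93, 98] (4 swaps)

After 2 passes: [16, 77, 70, 73, 4, 82, 93, 98]


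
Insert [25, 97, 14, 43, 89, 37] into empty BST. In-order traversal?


Insert 25: root
Insert 97: R from 25
Insert 14: L from 25
Insert 43: R from 25 -> L from 97
Insert 89: R from 25 -> L from 97 -> R from 43
Insert 37: R from 25 -> L from 97 -> L from 43

In-order: [14, 25, 37, 43, 89, 97]


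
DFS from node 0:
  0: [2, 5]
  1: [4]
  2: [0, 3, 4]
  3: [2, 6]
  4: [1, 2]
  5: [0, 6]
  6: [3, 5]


Visit 0, push [5, 2]
Visit 2, push [4, 3]
Visit 3, push [6]
Visit 6, push [5]
Visit 5, push []
Visit 4, push [1]
Visit 1, push []

DFS order: [0, 2, 3, 6, 5, 4, 1]


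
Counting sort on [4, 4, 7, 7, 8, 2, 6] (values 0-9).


Input: [4, 4, 7, 7, 8, 2, 6]
Counts: [0, 0, 1, 0, 2, 0, 1, 2, 1, 0]

Sorted: [2, 4, 4, 6, 7, 7, 8]


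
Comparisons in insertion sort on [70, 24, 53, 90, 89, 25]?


Algorithm: insertion sort
Input: [70, 24, 53, 90, 89, 25]
Sorted: [24, 25, 53, 70, 89, 90]

11


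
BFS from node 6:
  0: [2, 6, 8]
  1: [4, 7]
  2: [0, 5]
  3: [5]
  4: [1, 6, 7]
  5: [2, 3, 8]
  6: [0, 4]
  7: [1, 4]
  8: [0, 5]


Visit 6, enqueue [0, 4]
Visit 0, enqueue [2, 8]
Visit 4, enqueue [1, 7]
Visit 2, enqueue [5]
Visit 8, enqueue []
Visit 1, enqueue []
Visit 7, enqueue []
Visit 5, enqueue [3]
Visit 3, enqueue []

BFS order: [6, 0, 4, 2, 8, 1, 7, 5, 3]


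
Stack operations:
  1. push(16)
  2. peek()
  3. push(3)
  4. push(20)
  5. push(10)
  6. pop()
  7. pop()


push(16) -> [16]
peek()->16
push(3) -> [16, 3]
push(20) -> [16, 3, 20]
push(10) -> [16, 3, 20, 10]
pop()->10, [16, 3, 20]
pop()->20, [16, 3]

Final stack: [16, 3]


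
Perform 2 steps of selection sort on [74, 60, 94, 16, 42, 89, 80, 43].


Initial: [74, 60, 94, 16, 42, 89, 80, 43]
Step 1: min=16 at 3
  Swap: [16, 60, 94, 74, 42, 89, 80, 43]
Step 2: min=42 at 4
  Swap: [16, 42, 94, 74, 60, 89, 80, 43]

After 2 steps: [16, 42, 94, 74, 60, 89, 80, 43]
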